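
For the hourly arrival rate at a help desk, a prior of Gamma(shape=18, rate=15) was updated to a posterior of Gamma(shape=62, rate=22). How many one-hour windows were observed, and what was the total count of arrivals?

Gamma–Poisson conjugacy: posterior shape = α + Σxᵢ, posterior rate = β + n.
Matching: Σxᵢ = 62 − 18 = 44 and n = 22 − 15 = 7.

n = 7 one-hour windows with total 44 arrivals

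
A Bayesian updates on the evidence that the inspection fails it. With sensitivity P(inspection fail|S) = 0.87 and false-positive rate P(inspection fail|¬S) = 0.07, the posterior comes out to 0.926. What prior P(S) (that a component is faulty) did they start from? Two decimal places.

Bayes' rule in odds form gives O(S|E) = O(S)·[P(E|S)/P(E|¬S)], hence O(S) = O(S|E)/LR.
Posterior odds = 0.926/(1−0.926) = 12.5135. LR = 0.87/0.07 = 12.4286.
Prior odds = 12.5135/12.4286 = 1.0068, so P(S) = 1.0068/(1+1.0068) ≈ 0.50.

P(S) = 0.50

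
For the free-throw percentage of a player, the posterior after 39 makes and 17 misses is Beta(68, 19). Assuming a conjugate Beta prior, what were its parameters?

Under Beta–binomial conjugacy the posterior parameters are (α+s, β+f).
So α = 68 − 39 = 29 and β = 19 − 17 = 2.

Beta(29, 2)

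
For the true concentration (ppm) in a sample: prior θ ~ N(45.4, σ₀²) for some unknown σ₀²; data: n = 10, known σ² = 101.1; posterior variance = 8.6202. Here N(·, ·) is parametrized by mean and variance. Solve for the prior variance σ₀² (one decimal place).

For the Normal–Normal model with known σ², precisions add: τ_n = τ₀ + n/σ².
So 1/σ₀² = 1/8.6202 − 10/101.1 = 0.116007 − 0.098912 = 0.017095.
Hence σ₀² = 1/0.017095 ≈ 58.5.

σ₀² = 58.5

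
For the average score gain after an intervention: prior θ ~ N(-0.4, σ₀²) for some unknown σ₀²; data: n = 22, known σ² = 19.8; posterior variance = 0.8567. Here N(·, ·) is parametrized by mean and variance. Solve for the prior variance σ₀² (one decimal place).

σ₀² = 17.8

Posterior precision equals prior precision plus data precision: 1/σ_n² = 1/σ₀² + n/σ².
So 1/σ₀² = 1/0.8567 − 22/19.8 = 1.167270 − 1.111111 = 0.056159.
Hence σ₀² = 1/0.056159 ≈ 17.8.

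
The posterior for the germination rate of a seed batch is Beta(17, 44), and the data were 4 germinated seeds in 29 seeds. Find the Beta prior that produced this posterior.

Beta(13, 19)

A Beta(a, b) prior with s successes and f failures in binomial data gives a Beta(a+s, b+f) posterior.
So a = 17 − 4 = 13 and b = 44 − 25 = 19.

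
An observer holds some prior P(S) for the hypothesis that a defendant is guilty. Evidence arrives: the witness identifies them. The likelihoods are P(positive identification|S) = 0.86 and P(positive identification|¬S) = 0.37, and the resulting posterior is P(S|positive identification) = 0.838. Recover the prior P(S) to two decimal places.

P(S) = 0.69

Bayes' rule in odds form gives O(S|E) = O(S)·[P(E|S)/P(E|¬S)], hence O(S) = O(S|E)/LR.
Posterior odds = 0.838/(1−0.838) = 5.1728. LR = 0.86/0.37 = 2.3243.
Prior odds = 5.1728/2.3243 = 2.2255, so P(S) = 2.2255/(1+2.2255) ≈ 0.69.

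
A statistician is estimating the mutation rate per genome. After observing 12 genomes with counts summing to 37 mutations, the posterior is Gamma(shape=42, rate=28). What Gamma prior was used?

Gamma–Poisson conjugacy: posterior shape = α + Σxᵢ, posterior rate = β + n.
So α = 42 − 37 = 5 and β = 28 − 12 = 16.

Gamma(shape=5, rate=16)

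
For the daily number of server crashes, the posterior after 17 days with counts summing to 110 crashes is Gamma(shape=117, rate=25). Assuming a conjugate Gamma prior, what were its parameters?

Gamma(shape=7, rate=8)

A Gamma(α, β) prior (rate parametrization) on a Poisson rate with n observations summing to S gives posterior Gamma(α+S, β+n).
So α = 117 − 110 = 7 and β = 25 − 17 = 8.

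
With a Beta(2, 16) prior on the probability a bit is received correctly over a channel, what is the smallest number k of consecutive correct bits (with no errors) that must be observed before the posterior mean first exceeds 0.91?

After k correct bits and 0 errors the posterior is Beta(2+k, 16), with mean (2+k)/(2+16+k).
Set (2+k)/(18+k) > 0.91 and solve: k > (0.91·18 − 2)/(1 − 0.91) = 159.778.
The smallest integer exceeding 159.778 is 160, and checking k=160: (162)/(178) = 0.9101 > 0.91.

k = 160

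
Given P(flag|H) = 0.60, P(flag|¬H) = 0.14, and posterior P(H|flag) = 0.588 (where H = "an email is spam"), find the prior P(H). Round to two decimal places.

P(H) = 0.25

Bayes' rule in odds form gives O(H|E) = O(H)·[P(E|H)/P(E|¬H)], hence O(H) = O(H|E)/LR.
Posterior odds = 0.588/(1−0.588) = 1.4272. LR = 0.60/0.14 = 4.2857.
Prior odds = 1.4272/4.2857 = 0.3330, so P(H) = 0.3330/(1+0.3330) ≈ 0.25.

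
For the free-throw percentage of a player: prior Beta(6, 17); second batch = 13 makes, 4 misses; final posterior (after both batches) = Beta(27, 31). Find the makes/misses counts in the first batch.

8 makes and 10 misses

Because Beta–binomial updating is additive in the counts, the combined data contributed (α_post−α_prior, β_post−β_prior) successes and failures.
Total across both batches: 27−6=21 makes, 31−17=14 misses.
Subtract the second batch: 21−13=8 makes and 14−4=10 misses.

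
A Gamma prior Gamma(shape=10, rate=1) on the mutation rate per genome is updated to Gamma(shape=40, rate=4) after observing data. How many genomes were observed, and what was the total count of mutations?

n = 3 genomes with total 30 mutations

A Gamma(α, β) prior (rate parametrization) on a Poisson rate with n observations summing to S gives posterior Gamma(α+S, β+n).
Matching: Σxᵢ = 40 − 10 = 30 and n = 4 − 1 = 3.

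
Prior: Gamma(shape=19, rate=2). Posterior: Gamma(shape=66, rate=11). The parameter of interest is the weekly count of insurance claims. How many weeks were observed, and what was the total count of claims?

n = 9 weeks with total 47 claims

Gamma–Poisson conjugacy: posterior shape = α + Σxᵢ, posterior rate = β + n.
Matching: Σxᵢ = 66 − 19 = 47 and n = 11 − 2 = 9.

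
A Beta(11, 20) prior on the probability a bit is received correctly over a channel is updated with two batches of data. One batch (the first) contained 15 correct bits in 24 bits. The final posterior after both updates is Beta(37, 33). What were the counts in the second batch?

11 correct bits and 4 errors

Sequential conjugate updates are equivalent to a single update on the pooled data, so total successes = posterior α − prior α and total failures = posterior β − prior β.
Total across both batches: 37−11=26 correct bits, 33−20=13 errors.
Subtract the first batch: 26−15=11 correct bits and 13−9=4 errors.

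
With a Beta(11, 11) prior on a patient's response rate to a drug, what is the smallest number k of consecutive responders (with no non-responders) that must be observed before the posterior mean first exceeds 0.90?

After k responders and 0 non-responders the posterior is Beta(11+k, 11), with mean (11+k)/(11+11+k).
Set (11+k)/(22+k) > 0.90 and solve: k > (0.90·22 − 11)/(1 − 0.90) = 88.000.
The smallest integer exceeding 88.000 is 89, and checking k=89: (100)/(111) = 0.9009 > 0.90.

k = 89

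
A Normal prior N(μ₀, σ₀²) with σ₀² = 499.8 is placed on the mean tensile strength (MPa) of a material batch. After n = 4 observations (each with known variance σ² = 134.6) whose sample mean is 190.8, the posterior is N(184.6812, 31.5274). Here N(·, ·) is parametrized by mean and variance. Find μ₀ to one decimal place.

μ₀ = 93.8

With known observation variance, the Normal–Normal posterior has precision τ_n = τ₀ + n/σ² and mean μ_n = (τ₀μ₀ + (n/σ²)x̄)/τ_n.
Here τ₀ = 1/499.8 = 0.002001 and τ_data = 4/134.6 = 0.029718, so τ_n = 0.031719.
Rearranging for μ₀: μ₀ = (μ_n·τ_n − τ_data·x̄)/τ₀ = (184.6812·0.031719 − 0.029718·190.8) / 0.002001 = 0.187709/0.002001 ≈ 93.8.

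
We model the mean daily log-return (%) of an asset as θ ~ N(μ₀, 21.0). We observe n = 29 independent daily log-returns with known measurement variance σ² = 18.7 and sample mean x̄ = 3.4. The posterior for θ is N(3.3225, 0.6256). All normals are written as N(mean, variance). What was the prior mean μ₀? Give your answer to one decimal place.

With known observation variance, the Normal–Normal posterior has precision τ_n = τ₀ + n/σ² and mean μ_n = (τ₀μ₀ + (n/σ²)x̄)/τ_n.
Here τ₀ = 1/21.0 = 0.047619 and τ_data = 29/18.7 = 1.550802, so τ_n = 1.598421.
Rearranging for μ₀: μ₀ = (μ_n·τ_n − τ_data·x̄)/τ₀ = (3.3225·1.598421 − 1.550802·3.4) / 0.047619 = 0.038027/0.047619 ≈ 0.8.

μ₀ = 0.8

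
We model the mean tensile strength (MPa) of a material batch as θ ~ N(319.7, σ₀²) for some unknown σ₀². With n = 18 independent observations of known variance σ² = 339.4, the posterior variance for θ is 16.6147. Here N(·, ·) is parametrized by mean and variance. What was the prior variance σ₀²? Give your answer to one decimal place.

σ₀² = 139.8

For the Normal–Normal model with known σ², precisions add: τ_n = τ₀ + n/σ².
So 1/σ₀² = 1/16.6147 − 18/339.4 = 0.060188 − 0.053035 = 0.007153.
Hence σ₀² = 1/0.007153 ≈ 139.8.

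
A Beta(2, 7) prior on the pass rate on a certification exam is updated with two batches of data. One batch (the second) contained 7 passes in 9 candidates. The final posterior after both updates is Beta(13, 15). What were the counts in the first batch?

4 passes and 6 failures

Because Beta–binomial updating is additive in the counts, the combined data contributed (α_post−α_prior, β_post−β_prior) successes and failures.
Total across both batches: 13−2=11 passes, 15−7=8 failures.
Subtract the second batch: 11−7=4 passes and 8−2=6 failures.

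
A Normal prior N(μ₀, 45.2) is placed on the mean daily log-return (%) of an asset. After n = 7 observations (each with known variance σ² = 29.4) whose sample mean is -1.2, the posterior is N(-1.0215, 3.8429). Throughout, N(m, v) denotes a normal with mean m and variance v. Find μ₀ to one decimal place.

The posterior mean is a precision-weighted average: μ_n = (τ₀μ₀ + τ_data·x̄)/(τ₀+τ_data), with τ₀=1/σ₀² and τ_data=n/σ².
Here τ₀ = 1/45.2 = 0.022124 and τ_data = 7/29.4 = 0.238095, so τ_n = 0.260219.
Rearranging for μ₀: μ₀ = (μ_n·τ_n − τ_data·x̄)/τ₀ = (-1.0215·0.260219 − 0.238095·-1.2) / 0.022124 = 0.019900/0.022124 ≈ 0.9.

μ₀ = 0.9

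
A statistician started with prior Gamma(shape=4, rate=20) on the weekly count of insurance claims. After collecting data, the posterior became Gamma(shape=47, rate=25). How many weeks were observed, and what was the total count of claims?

n = 5 weeks with total 43 claims

A Gamma(α, β) prior (rate parametrization) on a Poisson rate with n observations summing to S gives posterior Gamma(α+S, β+n).
Matching: Σxᵢ = 47 − 4 = 43 and n = 25 − 20 = 5.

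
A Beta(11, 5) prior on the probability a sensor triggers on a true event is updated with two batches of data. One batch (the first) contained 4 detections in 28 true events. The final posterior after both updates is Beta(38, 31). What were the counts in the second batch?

23 detections and 2 misses

Because Beta–binomial updating is additive in the counts, the combined data contributed (α_post−α_prior, β_post−β_prior) successes and failures.
Total across both batches: 38−11=27 detections, 31−5=26 misses.
Subtract the first batch: 27−4=23 detections and 26−24=2 misses.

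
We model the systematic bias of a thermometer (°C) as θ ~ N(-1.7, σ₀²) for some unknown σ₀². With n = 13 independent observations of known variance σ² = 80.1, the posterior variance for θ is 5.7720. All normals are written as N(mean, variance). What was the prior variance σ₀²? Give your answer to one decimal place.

σ₀² = 91.3

For the Normal–Normal model with known σ², precisions add: τ_n = τ₀ + n/σ².
So 1/σ₀² = 1/5.7720 − 13/80.1 = 0.173250 − 0.162297 = 0.010953.
Hence σ₀² = 1/0.010953 ≈ 91.3.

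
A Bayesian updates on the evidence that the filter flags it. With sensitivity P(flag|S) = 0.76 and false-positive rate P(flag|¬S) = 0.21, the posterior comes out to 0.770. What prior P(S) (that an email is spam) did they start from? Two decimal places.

P(S) = 0.48

Bayes' rule in odds form gives O(S|E) = O(S)·[P(E|S)/P(E|¬S)], hence O(S) = O(S|E)/LR.
Posterior odds = 0.770/(1−0.770) = 3.3478. LR = 0.76/0.21 = 3.6190.
Prior odds = 3.3478/3.6190 = 0.9251, so P(S) = 0.9251/(1+0.9251) ≈ 0.48.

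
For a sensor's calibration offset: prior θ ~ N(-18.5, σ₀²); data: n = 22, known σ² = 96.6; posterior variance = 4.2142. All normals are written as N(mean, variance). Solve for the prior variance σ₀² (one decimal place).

σ₀² = 104.7

Posterior precision equals prior precision plus data precision: 1/σ_n² = 1/σ₀² + n/σ².
So 1/σ₀² = 1/4.2142 − 22/96.6 = 0.237293 − 0.227743 = 0.009550.
Hence σ₀² = 1/0.009550 ≈ 104.7.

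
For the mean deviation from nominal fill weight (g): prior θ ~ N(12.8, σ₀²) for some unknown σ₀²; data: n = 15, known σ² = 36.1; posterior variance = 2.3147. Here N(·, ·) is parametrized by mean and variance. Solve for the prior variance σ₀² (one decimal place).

σ₀² = 60.6

Posterior precision equals prior precision plus data precision: 1/σ_n² = 1/σ₀² + n/σ².
So 1/σ₀² = 1/2.3147 − 15/36.1 = 0.432021 − 0.415512 = 0.016509.
Hence σ₀² = 1/0.016509 ≈ 60.6.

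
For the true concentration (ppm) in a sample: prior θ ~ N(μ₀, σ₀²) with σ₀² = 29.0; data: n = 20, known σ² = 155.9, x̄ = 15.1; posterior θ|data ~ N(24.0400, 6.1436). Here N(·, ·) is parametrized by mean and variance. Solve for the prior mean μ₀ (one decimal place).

The posterior mean is a precision-weighted average: μ_n = (τ₀μ₀ + τ_data·x̄)/(τ₀+τ_data), with τ₀=1/σ₀² and τ_data=n/σ².
Here τ₀ = 1/29.0 = 0.034483 and τ_data = 20/155.9 = 0.128287, so τ_n = 0.162770.
Rearranging for μ₀: μ₀ = (μ_n·τ_n − τ_data·x̄)/τ₀ = (24.0400·0.162770 − 0.128287·15.1) / 0.034483 = 1.975857/0.034483 ≈ 57.3.

μ₀ = 57.3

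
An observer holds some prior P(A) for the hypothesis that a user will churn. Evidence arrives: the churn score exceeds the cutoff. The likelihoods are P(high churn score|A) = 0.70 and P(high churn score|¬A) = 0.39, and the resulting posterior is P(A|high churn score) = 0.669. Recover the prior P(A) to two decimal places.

P(A) = 0.53

In odds form, posterior odds = prior odds × likelihood ratio, so prior odds = posterior odds ÷ LR.
Posterior odds = 0.669/(1−0.669) = 2.0211. LR = 0.70/0.39 = 1.7949.
Prior odds = 2.0211/1.7949 = 1.1260, so P(A) = 1.1260/(1+1.1260) ≈ 0.53.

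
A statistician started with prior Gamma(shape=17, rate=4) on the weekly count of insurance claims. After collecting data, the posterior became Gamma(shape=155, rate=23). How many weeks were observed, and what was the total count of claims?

n = 19 weeks with total 138 claims

A Gamma(α, β) prior (rate parametrization) on a Poisson rate with n observations summing to S gives posterior Gamma(α+S, β+n).
Matching: Σxᵢ = 155 − 17 = 138 and n = 23 − 4 = 19.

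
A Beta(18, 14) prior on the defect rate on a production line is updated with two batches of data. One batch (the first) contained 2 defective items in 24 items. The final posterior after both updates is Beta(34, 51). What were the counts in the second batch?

Because Beta–binomial updating is additive in the counts, the combined data contributed (α_post−α_prior, β_post−β_prior) successes and failures.
Total across both batches: 34−18=16 defective items, 51−14=37 good items.
Subtract the first batch: 16−2=14 defective items and 37−22=15 good items.

14 defective items and 15 good items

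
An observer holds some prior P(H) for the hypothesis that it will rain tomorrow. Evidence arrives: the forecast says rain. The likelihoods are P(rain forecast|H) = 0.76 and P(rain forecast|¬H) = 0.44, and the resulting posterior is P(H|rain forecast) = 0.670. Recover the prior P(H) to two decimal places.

P(H) = 0.54

In odds form, posterior odds = prior odds × likelihood ratio, so prior odds = posterior odds ÷ LR.
Posterior odds = 0.670/(1−0.670) = 2.0303. LR = 0.76/0.44 = 1.7273.
Prior odds = 2.0303/1.7273 = 1.1754, so P(H) = 1.1754/(1+1.1754) ≈ 0.54.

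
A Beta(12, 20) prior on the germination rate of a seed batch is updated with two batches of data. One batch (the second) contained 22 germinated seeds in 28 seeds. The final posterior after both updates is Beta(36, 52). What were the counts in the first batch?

Because Beta–binomial updating is additive in the counts, the combined data contributed (α_post−α_prior, β_post−β_prior) successes and failures.
Total across both batches: 36−12=24 germinated seeds, 52−20=32 non-germinating seeds.
Subtract the second batch: 24−22=2 germinated seeds and 32−6=26 non-germinating seeds.

2 germinated seeds and 26 non-germinating seeds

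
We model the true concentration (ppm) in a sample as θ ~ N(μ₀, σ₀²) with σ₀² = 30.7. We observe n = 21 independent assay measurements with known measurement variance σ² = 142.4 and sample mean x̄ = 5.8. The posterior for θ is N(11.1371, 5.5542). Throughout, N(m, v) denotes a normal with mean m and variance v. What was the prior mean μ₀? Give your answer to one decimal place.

μ₀ = 35.3

With known observation variance, the Normal–Normal posterior has precision τ_n = τ₀ + n/σ² and mean μ_n = (τ₀μ₀ + (n/σ²)x̄)/τ_n.
Here τ₀ = 1/30.7 = 0.032573 and τ_data = 21/142.4 = 0.147472, so τ_n = 0.180045.
Rearranging for μ₀: μ₀ = (μ_n·τ_n − τ_data·x̄)/τ₀ = (11.1371·0.180045 − 0.147472·5.8) / 0.032573 = 1.149842/0.032573 ≈ 35.3.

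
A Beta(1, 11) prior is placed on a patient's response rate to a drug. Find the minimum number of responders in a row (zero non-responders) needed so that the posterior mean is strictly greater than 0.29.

After k responders and 0 non-responders the posterior is Beta(1+k, 11), with mean (1+k)/(1+11+k).
Set (1+k)/(12+k) > 0.29 and solve: k > (0.29·12 − 1)/(1 − 0.29) = 3.493.
The smallest integer exceeding 3.493 is 4, and checking k=4: (5)/(16) = 0.3125 > 0.29.

k = 4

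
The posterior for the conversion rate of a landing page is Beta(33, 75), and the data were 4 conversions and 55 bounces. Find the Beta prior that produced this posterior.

Beta(29, 20)

Beta is conjugate to the binomial likelihood: posterior = Beta(α+s, β+f).
So α = 33 − 4 = 29 and β = 75 − 55 = 20.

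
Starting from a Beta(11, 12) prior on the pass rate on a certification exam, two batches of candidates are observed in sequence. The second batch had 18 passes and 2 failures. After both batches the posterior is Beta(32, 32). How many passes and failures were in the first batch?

Because Beta–binomial updating is additive in the counts, the combined data contributed (α_post−α_prior, β_post−β_prior) successes and failures.
Total across both batches: 32−11=21 passes, 32−12=20 failures.
Subtract the second batch: 21−18=3 passes and 20−2=18 failures.

3 passes and 18 failures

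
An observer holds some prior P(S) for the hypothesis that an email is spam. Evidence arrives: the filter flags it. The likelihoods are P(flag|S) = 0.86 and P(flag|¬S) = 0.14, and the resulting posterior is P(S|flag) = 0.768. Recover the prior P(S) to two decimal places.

Bayes' rule in odds form gives O(S|E) = O(S)·[P(E|S)/P(E|¬S)], hence O(S) = O(S|E)/LR.
Posterior odds = 0.768/(1−0.768) = 3.3103. LR = 0.86/0.14 = 6.1429.
Prior odds = 3.3103/6.1429 = 0.5389, so P(S) = 0.5389/(1+0.5389) ≈ 0.35.

P(S) = 0.35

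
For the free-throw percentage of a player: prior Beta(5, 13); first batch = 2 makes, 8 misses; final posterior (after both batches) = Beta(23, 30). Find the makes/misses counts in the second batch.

Sequential conjugate updates are equivalent to a single update on the pooled data, so total successes = posterior α − prior α and total failures = posterior β − prior β.
Total across both batches: 23−5=18 makes, 30−13=17 misses.
Subtract the first batch: 18−2=16 makes and 17−8=9 misses.

16 makes and 9 misses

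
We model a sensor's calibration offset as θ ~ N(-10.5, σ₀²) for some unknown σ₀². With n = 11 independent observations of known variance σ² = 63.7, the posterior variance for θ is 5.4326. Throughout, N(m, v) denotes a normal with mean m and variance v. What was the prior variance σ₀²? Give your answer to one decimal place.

σ₀² = 87.8

Posterior precision equals prior precision plus data precision: 1/σ_n² = 1/σ₀² + n/σ².
So 1/σ₀² = 1/5.4326 − 11/63.7 = 0.184074 − 0.172684 = 0.011390.
Hence σ₀² = 1/0.011390 ≈ 87.8.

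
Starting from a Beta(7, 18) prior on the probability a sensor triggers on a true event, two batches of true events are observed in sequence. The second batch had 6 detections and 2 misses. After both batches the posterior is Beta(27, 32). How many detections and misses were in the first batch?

Sequential conjugate updates are equivalent to a single update on the pooled data, so total successes = posterior α − prior α and total failures = posterior β − prior β.
Total across both batches: 27−7=20 detections, 32−18=14 misses.
Subtract the second batch: 20−6=14 detections and 14−2=12 misses.

14 detections and 12 misses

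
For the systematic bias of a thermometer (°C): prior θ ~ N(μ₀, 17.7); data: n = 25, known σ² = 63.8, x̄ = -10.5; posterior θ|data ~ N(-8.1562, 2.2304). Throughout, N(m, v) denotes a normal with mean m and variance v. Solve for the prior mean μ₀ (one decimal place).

μ₀ = 8.1

The posterior mean is a precision-weighted average: μ_n = (τ₀μ₀ + τ_data·x̄)/(τ₀+τ_data), with τ₀=1/σ₀² and τ_data=n/σ².
Here τ₀ = 1/17.7 = 0.056497 and τ_data = 25/63.8 = 0.391850, so τ_n = 0.448347.
Rearranging for μ₀: μ₀ = (μ_n·τ_n − τ_data·x̄)/τ₀ = (-8.1562·0.448347 − 0.391850·-10.5) / 0.056497 = 0.457617/0.056497 ≈ 8.1.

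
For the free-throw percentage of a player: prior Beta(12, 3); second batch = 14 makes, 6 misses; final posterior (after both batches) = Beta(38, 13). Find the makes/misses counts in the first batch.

Because Beta–binomial updating is additive in the counts, the combined data contributed (α_post−α_prior, β_post−β_prior) successes and failures.
Total across both batches: 38−12=26 makes, 13−3=10 misses.
Subtract the second batch: 26−14=12 makes and 10−6=4 misses.

12 makes and 4 misses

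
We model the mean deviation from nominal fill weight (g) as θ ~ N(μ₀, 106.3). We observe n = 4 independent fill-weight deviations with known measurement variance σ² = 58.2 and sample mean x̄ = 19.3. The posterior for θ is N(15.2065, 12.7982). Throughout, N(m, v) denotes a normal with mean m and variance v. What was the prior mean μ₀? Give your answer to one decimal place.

The posterior mean is a precision-weighted average: μ_n = (τ₀μ₀ + τ_data·x̄)/(τ₀+τ_data), with τ₀=1/σ₀² and τ_data=n/σ².
Here τ₀ = 1/106.3 = 0.009407 and τ_data = 4/58.2 = 0.068729, so τ_n = 0.078136.
Rearranging for μ₀: μ₀ = (μ_n·τ_n − τ_data·x̄)/τ₀ = (15.2065·0.078136 − 0.068729·19.3) / 0.009407 = -0.138295/0.009407 ≈ -14.7.

μ₀ = -14.7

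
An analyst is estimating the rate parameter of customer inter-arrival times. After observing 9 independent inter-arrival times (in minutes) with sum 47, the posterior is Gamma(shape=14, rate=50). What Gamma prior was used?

Gamma–exponential conjugacy: posterior shape = α + n, posterior rate = β + Σtᵢ.
So α = 14 − 9 = 5 and β = 50 − 47 = 3.

Gamma(shape=5, rate=3)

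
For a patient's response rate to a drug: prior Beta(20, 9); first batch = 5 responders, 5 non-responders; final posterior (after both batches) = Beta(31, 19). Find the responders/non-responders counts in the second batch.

6 responders and 5 non-responders

Because Beta–binomial updating is additive in the counts, the combined data contributed (α_post−α_prior, β_post−β_prior) successes and failures.
Total across both batches: 31−20=11 responders, 19−9=10 non-responders.
Subtract the first batch: 11−5=6 responders and 10−5=5 non-responders.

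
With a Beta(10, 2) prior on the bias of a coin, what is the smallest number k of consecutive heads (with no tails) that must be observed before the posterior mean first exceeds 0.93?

After k heads and 0 tails the posterior is Beta(10+k, 2), with mean (10+k)/(10+2+k).
Set (10+k)/(12+k) > 0.93 and solve: k > (0.93·12 − 10)/(1 − 0.93) = 16.571.
The smallest integer exceeding 16.571 is 17.

k = 17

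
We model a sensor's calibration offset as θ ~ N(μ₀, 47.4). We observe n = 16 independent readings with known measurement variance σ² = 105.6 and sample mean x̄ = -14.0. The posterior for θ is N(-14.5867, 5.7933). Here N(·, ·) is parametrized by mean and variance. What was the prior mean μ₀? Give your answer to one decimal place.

With known observation variance, the Normal–Normal posterior has precision τ_n = τ₀ + n/σ² and mean μ_n = (τ₀μ₀ + (n/σ²)x̄)/τ_n.
Here τ₀ = 1/47.4 = 0.021097 and τ_data = 16/105.6 = 0.151515, so τ_n = 0.172612.
Rearranging for μ₀: μ₀ = (μ_n·τ_n − τ_data·x̄)/τ₀ = (-14.5867·0.172612 − 0.151515·-14.0) / 0.021097 = -0.396629/0.021097 ≈ -18.8.

μ₀ = -18.8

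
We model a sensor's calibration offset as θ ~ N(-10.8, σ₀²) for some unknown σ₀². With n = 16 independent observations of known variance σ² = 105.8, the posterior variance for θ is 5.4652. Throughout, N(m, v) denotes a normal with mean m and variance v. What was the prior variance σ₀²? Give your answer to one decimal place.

σ₀² = 31.5

For the Normal–Normal model with known σ², precisions add: τ_n = τ₀ + n/σ².
So 1/σ₀² = 1/5.4652 − 16/105.8 = 0.182976 − 0.151229 = 0.031747.
Hence σ₀² = 1/0.031747 ≈ 31.5.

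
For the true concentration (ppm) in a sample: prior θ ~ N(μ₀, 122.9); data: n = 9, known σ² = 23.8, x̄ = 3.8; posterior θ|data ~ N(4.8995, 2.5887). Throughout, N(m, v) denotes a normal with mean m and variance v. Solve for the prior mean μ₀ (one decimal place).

μ₀ = 56.0

With known observation variance, the Normal–Normal posterior has precision τ_n = τ₀ + n/σ² and mean μ_n = (τ₀μ₀ + (n/σ²)x̄)/τ_n.
Here τ₀ = 1/122.9 = 0.008137 and τ_data = 9/23.8 = 0.378151, so τ_n = 0.386288.
Rearranging for μ₀: μ₀ = (μ_n·τ_n − τ_data·x̄)/τ₀ = (4.8995·0.386288 − 0.378151·3.8) / 0.008137 = 0.455644/0.008137 ≈ 56.0.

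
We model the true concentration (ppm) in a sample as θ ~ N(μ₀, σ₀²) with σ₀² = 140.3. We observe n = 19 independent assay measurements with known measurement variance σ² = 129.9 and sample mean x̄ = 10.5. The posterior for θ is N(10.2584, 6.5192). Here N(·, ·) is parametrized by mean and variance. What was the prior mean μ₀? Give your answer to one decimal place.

μ₀ = 5.3

The posterior mean is a precision-weighted average: μ_n = (τ₀μ₀ + τ_data·x̄)/(τ₀+τ_data), with τ₀=1/σ₀² and τ_data=n/σ².
Here τ₀ = 1/140.3 = 0.007128 and τ_data = 19/129.9 = 0.146266, so τ_n = 0.153394.
Rearranging for μ₀: μ₀ = (μ_n·τ_n − τ_data·x̄)/τ₀ = (10.2584·0.153394 − 0.146266·10.5) / 0.007128 = 0.037784/0.007128 ≈ 5.3.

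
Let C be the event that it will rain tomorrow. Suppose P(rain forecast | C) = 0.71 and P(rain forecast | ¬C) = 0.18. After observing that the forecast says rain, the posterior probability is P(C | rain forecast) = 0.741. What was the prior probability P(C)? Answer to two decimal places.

Bayes' rule in odds form gives O(C|E) = O(C)·[P(E|C)/P(E|¬C)], hence O(C) = O(C|E)/LR.
Posterior odds = 0.741/(1−0.741) = 2.8610. LR = 0.71/0.18 = 3.9444.
Prior odds = 2.8610/3.9444 = 0.7253, so P(C) = 0.7253/(1+0.7253) ≈ 0.42.

P(C) = 0.42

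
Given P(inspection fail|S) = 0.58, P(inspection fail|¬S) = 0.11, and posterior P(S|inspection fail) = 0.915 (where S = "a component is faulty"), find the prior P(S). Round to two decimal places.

Bayes' rule in odds form gives O(S|E) = O(S)·[P(E|S)/P(E|¬S)], hence O(S) = O(S|E)/LR.
Posterior odds = 0.915/(1−0.915) = 10.7647. LR = 0.58/0.11 = 5.2727.
Prior odds = 10.7647/5.2727 = 2.0416, so P(S) = 2.0416/(1+2.0416) ≈ 0.67.

P(S) = 0.67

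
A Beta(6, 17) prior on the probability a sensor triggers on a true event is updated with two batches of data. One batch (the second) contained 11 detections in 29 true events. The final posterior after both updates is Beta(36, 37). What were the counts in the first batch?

Sequential conjugate updates are equivalent to a single update on the pooled data, so total successes = posterior α − prior α and total failures = posterior β − prior β.
Total across both batches: 36−6=30 detections, 37−17=20 misses.
Subtract the second batch: 30−11=19 detections and 20−18=2 misses.

19 detections and 2 misses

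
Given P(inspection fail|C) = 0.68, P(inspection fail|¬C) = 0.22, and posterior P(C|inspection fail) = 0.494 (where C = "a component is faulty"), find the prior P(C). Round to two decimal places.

P(C) = 0.24

Bayes' rule in odds form gives O(C|E) = O(C)·[P(E|C)/P(E|¬C)], hence O(C) = O(C|E)/LR.
Posterior odds = 0.494/(1−0.494) = 0.9763. LR = 0.68/0.22 = 3.0909.
Prior odds = 0.9763/3.0909 = 0.3159, so P(C) = 0.3159/(1+0.3159) ≈ 0.24.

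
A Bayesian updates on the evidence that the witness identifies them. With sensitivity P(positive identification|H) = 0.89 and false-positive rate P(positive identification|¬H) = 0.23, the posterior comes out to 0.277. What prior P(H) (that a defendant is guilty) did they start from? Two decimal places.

Bayes' rule in odds form gives O(H|E) = O(H)·[P(E|H)/P(E|¬H)], hence O(H) = O(H|E)/LR.
Posterior odds = 0.277/(1−0.277) = 0.3831. LR = 0.89/0.23 = 3.8696.
Prior odds = 0.3831/3.8696 = 0.0990, so P(H) = 0.0990/(1+0.0990) ≈ 0.09.

P(H) = 0.09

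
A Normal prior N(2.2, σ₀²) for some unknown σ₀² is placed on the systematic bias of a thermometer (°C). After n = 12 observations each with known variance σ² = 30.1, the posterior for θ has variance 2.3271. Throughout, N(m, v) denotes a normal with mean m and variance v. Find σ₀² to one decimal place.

Posterior precision equals prior precision plus data precision: 1/σ_n² = 1/σ₀² + n/σ².
So 1/σ₀² = 1/2.3271 − 12/30.1 = 0.429719 − 0.398671 = 0.031048.
Hence σ₀² = 1/0.031048 ≈ 32.2.

σ₀² = 32.2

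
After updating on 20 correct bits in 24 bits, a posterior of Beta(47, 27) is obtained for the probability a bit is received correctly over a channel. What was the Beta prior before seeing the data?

Beta is conjugate to the binomial likelihood: posterior = Beta(a+s, b+f).
Subtract the data counts: 47−20=27, 27−4=23.

Beta(27, 23)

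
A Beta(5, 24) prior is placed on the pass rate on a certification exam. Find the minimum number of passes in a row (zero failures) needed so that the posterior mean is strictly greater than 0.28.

k = 5

After k passes and 0 failures the posterior is Beta(5+k, 24), with mean (5+k)/(5+24+k).
Set (5+k)/(29+k) > 0.28 and solve: k > (0.28·29 − 5)/(1 − 0.28) = 4.333.
The smallest integer exceeding 4.333 is 5.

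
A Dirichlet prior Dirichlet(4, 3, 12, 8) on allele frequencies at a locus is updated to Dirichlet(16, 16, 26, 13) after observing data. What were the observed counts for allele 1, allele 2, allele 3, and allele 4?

For a Dirichlet(α) prior with multinomial counts c, the posterior is Dirichlet(α + c) componentwise.
Counts are posterior − prior componentwise: 16−4=12, 16−3=13, 26−12=14, 13−8=5.

counts (12, 13, 14, 5)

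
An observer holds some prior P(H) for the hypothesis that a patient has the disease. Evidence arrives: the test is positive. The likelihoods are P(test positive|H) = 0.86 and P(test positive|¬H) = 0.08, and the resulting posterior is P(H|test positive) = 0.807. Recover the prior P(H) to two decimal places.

P(H) = 0.28

In odds form, posterior odds = prior odds × likelihood ratio, so prior odds = posterior odds ÷ LR.
Posterior odds = 0.807/(1−0.807) = 4.1813. LR = 0.86/0.08 = 10.7500.
Prior odds = 4.1813/10.7500 = 0.3890, so P(H) = 0.3890/(1+0.3890) ≈ 0.28.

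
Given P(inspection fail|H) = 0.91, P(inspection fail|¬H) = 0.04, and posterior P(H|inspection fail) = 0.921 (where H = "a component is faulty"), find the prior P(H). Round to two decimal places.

Bayes' rule in odds form gives O(H|E) = O(H)·[P(E|H)/P(E|¬H)], hence O(H) = O(H|E)/LR.
Posterior odds = 0.921/(1−0.921) = 11.6582. LR = 0.91/0.04 = 22.7500.
Prior odds = 11.6582/22.7500 = 0.5124, so P(H) = 0.5124/(1+0.5124) ≈ 0.34.

P(H) = 0.34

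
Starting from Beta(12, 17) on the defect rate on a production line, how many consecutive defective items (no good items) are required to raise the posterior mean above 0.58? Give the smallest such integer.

After k defective items and 0 good items the posterior is Beta(12+k, 17), with mean (12+k)/(12+17+k).
Set (12+k)/(29+k) > 0.58 and solve: k > (0.58·29 − 12)/(1 − 0.58) = 11.476.
The smallest integer exceeding 11.476 is 12, and checking k=12: (24)/(41) = 0.5854 > 0.58.

k = 12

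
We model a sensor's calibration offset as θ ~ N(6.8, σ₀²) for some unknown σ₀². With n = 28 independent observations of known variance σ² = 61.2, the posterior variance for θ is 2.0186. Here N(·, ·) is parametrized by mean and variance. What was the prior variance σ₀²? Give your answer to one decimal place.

For the Normal–Normal model with known σ², precisions add: τ_n = τ₀ + n/σ².
So 1/σ₀² = 1/2.0186 − 28/61.2 = 0.495393 − 0.457516 = 0.037877.
Hence σ₀² = 1/0.037877 ≈ 26.4.

σ₀² = 26.4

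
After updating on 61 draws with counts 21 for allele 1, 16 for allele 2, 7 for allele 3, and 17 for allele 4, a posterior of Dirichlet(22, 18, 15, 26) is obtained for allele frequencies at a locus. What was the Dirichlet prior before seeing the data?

Dirichlet(1, 2, 8, 9)

For a Dirichlet(α) prior with multinomial counts c, the posterior is Dirichlet(α + c) componentwise.
Subtract each count from the matching posterior parameter: 22−21=1, 18−16=2, 15−7=8, 26−17=9.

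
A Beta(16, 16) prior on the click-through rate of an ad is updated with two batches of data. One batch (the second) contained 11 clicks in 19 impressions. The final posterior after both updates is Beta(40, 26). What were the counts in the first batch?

Sequential conjugate updates are equivalent to a single update on the pooled data, so total successes = posterior α − prior α and total failures = posterior β − prior β.
Total across both batches: 40−16=24 clicks, 26−16=10 non-clicks.
Subtract the second batch: 24−11=13 clicks and 10−8=2 non-clicks.

13 clicks and 2 non-clicks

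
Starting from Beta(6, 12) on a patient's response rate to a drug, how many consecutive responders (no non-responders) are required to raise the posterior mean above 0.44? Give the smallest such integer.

k = 4

After k responders and 0 non-responders the posterior is Beta(6+k, 12), with mean (6+k)/(6+12+k).
Set (6+k)/(18+k) > 0.44 and solve: k > (0.44·18 − 6)/(1 − 0.44) = 3.429.
The smallest integer exceeding 3.429 is 4.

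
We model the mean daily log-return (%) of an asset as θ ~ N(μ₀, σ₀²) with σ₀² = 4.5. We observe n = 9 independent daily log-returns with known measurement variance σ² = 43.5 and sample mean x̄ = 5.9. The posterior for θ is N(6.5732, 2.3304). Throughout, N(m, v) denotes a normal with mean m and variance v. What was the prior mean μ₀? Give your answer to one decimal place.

μ₀ = 7.2

With known observation variance, the Normal–Normal posterior has precision τ_n = τ₀ + n/σ² and mean μ_n = (τ₀μ₀ + (n/σ²)x̄)/τ_n.
Here τ₀ = 1/4.5 = 0.222222 and τ_data = 9/43.5 = 0.206897, so τ_n = 0.429119.
Rearranging for μ₀: μ₀ = (μ_n·τ_n − τ_data·x̄)/τ₀ = (6.5732·0.429119 − 0.206897·5.9) / 0.222222 = 1.599993/0.222222 ≈ 7.2.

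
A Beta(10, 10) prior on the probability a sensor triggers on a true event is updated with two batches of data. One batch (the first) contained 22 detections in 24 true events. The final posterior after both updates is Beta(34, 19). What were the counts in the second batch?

2 detections and 7 misses

Sequential conjugate updates are equivalent to a single update on the pooled data, so total successes = posterior α − prior α and total failures = posterior β − prior β.
Total across both batches: 34−10=24 detections, 19−10=9 misses.
Subtract the first batch: 24−22=2 detections and 9−2=7 misses.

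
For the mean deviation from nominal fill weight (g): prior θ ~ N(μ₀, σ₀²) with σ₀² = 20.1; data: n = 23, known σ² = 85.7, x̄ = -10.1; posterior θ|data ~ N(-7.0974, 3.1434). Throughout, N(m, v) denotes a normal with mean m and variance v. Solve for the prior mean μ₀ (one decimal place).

With known observation variance, the Normal–Normal posterior has precision τ_n = τ₀ + n/σ² and mean μ_n = (τ₀μ₀ + (n/σ²)x̄)/τ_n.
Here τ₀ = 1/20.1 = 0.049751 and τ_data = 23/85.7 = 0.268378, so τ_n = 0.318129.
Rearranging for μ₀: μ₀ = (μ_n·τ_n − τ_data·x̄)/τ₀ = (-7.0974·0.318129 − 0.268378·-10.1) / 0.049751 = 0.452729/0.049751 ≈ 9.1.

μ₀ = 9.1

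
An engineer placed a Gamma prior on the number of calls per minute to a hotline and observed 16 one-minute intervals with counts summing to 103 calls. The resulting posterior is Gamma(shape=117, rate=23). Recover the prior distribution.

Gamma(shape=14, rate=7)

A Gamma(α, β) prior (rate parametrization) on a Poisson rate with n observations summing to S gives posterior Gamma(α+S, β+n).
So α = 117 − 103 = 14 and β = 23 − 16 = 7.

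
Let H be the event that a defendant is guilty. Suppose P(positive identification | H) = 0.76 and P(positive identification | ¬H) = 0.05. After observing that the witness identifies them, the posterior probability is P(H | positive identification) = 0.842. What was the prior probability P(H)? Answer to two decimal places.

P(H) = 0.26

In odds form, posterior odds = prior odds × likelihood ratio, so prior odds = posterior odds ÷ LR.
Posterior odds = 0.842/(1−0.842) = 5.3291. LR = 0.76/0.05 = 15.2000.
Prior odds = 5.3291/15.2000 = 0.3506, so P(H) = 0.3506/(1+0.3506) ≈ 0.26.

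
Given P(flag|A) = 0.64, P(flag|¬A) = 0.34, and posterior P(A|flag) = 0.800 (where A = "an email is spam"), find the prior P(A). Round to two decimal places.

P(A) = 0.68

In odds form, posterior odds = prior odds × likelihood ratio, so prior odds = posterior odds ÷ LR.
Posterior odds = 0.800/(1−0.800) = 4.0000. LR = 0.64/0.34 = 1.8824.
Prior odds = 4.0000/1.8824 = 2.1249, so P(A) = 2.1249/(1+2.1249) ≈ 0.68.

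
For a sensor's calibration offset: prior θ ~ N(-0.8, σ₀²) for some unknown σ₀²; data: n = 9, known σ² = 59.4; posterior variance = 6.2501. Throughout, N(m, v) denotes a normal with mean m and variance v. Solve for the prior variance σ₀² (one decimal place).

For the Normal–Normal model with known σ², precisions add: τ_n = τ₀ + n/σ².
So 1/σ₀² = 1/6.2501 − 9/59.4 = 0.159997 − 0.151515 = 0.008482.
Hence σ₀² = 1/0.008482 ≈ 117.9.

σ₀² = 117.9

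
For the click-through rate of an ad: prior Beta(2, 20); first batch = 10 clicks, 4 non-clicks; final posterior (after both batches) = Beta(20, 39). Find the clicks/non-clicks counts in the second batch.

8 clicks and 15 non-clicks

Sequential conjugate updates are equivalent to a single update on the pooled data, so total successes = posterior α − prior α and total failures = posterior β − prior β.
Total across both batches: 20−2=18 clicks, 39−20=19 non-clicks.
Subtract the first batch: 18−10=8 clicks and 19−4=15 non-clicks.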